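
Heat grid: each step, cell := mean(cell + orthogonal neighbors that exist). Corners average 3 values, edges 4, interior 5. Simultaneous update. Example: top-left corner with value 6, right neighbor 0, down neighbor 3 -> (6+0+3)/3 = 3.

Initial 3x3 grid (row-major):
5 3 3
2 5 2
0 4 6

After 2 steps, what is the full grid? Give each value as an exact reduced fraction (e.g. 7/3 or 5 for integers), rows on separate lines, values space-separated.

Answer: 31/9 33/10 32/9
173/60 359/100 52/15
35/12 259/80 47/12

Derivation:
After step 1:
  10/3 4 8/3
  3 16/5 4
  2 15/4 4
After step 2:
  31/9 33/10 32/9
  173/60 359/100 52/15
  35/12 259/80 47/12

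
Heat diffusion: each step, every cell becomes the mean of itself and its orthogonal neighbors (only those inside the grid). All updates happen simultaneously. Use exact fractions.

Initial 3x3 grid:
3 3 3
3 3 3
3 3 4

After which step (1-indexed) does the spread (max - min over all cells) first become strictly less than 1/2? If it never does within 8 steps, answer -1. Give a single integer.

Step 1: max=10/3, min=3, spread=1/3
  -> spread < 1/2 first at step 1
Step 2: max=59/18, min=3, spread=5/18
Step 3: max=689/216, min=3, spread=41/216
Step 4: max=41011/12960, min=1091/360, spread=347/2592
Step 5: max=2439737/777600, min=10957/3600, spread=2921/31104
Step 6: max=145796539/46656000, min=1321483/432000, spread=24611/373248
Step 7: max=8716802033/2799360000, min=29816741/9720000, spread=207329/4478976
Step 8: max=521914752451/167961600000, min=1594001599/518400000, spread=1746635/53747712

Answer: 1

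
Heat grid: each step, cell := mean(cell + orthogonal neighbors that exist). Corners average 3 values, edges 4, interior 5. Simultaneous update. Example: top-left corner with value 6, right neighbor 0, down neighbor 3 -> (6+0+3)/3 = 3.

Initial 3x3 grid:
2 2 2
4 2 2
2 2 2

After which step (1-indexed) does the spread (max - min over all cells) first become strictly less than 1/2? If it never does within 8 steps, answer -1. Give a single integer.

Answer: 3

Derivation:
Step 1: max=8/3, min=2, spread=2/3
Step 2: max=307/120, min=2, spread=67/120
Step 3: max=2597/1080, min=207/100, spread=1807/5400
  -> spread < 1/2 first at step 3
Step 4: max=1021963/432000, min=5761/2700, spread=33401/144000
Step 5: max=9005933/3888000, min=583391/270000, spread=3025513/19440000
Step 6: max=3575326867/1555200000, min=31555949/14400000, spread=53531/497664
Step 7: max=212656925849/93312000000, min=8567116051/3888000000, spread=450953/5971968
Step 8: max=12706343560603/5598720000000, min=1034128610519/466560000000, spread=3799043/71663616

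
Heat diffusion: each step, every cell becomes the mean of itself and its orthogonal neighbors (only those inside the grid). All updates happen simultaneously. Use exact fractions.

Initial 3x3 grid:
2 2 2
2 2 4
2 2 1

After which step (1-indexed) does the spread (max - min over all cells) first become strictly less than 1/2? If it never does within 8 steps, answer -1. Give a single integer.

Answer: 2

Derivation:
Step 1: max=8/3, min=7/4, spread=11/12
Step 2: max=193/80, min=23/12, spread=119/240
  -> spread < 1/2 first at step 2
Step 3: max=5029/2160, min=2429/1200, spread=821/2700
Step 4: max=645577/288000, min=88231/43200, spread=172111/864000
Step 5: max=17323621/7776000, min=5415457/2592000, spread=4309/31104
Step 6: max=1025303987/466560000, min=108881693/51840000, spread=36295/373248
Step 7: max=61224623989/27993600000, min=19771180913/9331200000, spread=305773/4478976
Step 8: max=3652980987683/1679616000000, min=1190827506311/559872000000, spread=2575951/53747712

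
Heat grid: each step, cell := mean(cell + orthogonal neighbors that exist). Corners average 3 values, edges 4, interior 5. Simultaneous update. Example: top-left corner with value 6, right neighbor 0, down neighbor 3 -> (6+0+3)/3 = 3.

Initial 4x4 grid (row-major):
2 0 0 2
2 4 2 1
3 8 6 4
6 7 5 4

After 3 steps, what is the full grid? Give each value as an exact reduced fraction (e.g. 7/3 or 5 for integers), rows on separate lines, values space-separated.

Answer: 1193/540 7447/3600 751/400 641/360
11347/3600 943/300 2871/1000 523/200
16339/3600 13783/3000 6443/1500 6863/1800
5713/1080 4861/900 4519/900 493/108

Derivation:
After step 1:
  4/3 3/2 1 1
  11/4 16/5 13/5 9/4
  19/4 28/5 5 15/4
  16/3 13/2 11/2 13/3
After step 2:
  67/36 211/120 61/40 17/12
  361/120 313/100 281/100 12/5
  553/120 501/100 449/100 23/6
  199/36 86/15 16/3 163/36
After step 3:
  1193/540 7447/3600 751/400 641/360
  11347/3600 943/300 2871/1000 523/200
  16339/3600 13783/3000 6443/1500 6863/1800
  5713/1080 4861/900 4519/900 493/108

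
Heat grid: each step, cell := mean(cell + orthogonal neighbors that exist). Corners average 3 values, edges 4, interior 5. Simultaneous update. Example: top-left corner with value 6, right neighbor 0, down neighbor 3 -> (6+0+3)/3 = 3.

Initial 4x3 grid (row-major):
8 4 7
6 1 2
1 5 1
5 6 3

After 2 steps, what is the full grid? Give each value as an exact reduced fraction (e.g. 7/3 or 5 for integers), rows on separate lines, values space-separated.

After step 1:
  6 5 13/3
  4 18/5 11/4
  17/4 14/5 11/4
  4 19/4 10/3
After step 2:
  5 71/15 145/36
  357/80 363/100 403/120
  301/80 363/100 349/120
  13/3 893/240 65/18

Answer: 5 71/15 145/36
357/80 363/100 403/120
301/80 363/100 349/120
13/3 893/240 65/18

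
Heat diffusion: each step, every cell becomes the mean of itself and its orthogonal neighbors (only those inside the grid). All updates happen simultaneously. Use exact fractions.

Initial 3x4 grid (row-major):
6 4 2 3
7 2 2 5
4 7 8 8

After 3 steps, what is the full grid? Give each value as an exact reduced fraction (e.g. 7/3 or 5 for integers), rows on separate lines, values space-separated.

Answer: 1253/270 29527/7200 27527/7200 8303/2160
70259/14400 14063/3000 26711/6000 33197/7200
427/80 6217/1200 799/150 323/60

Derivation:
After step 1:
  17/3 7/2 11/4 10/3
  19/4 22/5 19/5 9/2
  6 21/4 25/4 7
After step 2:
  167/36 979/240 803/240 127/36
  1249/240 217/50 217/50 559/120
  16/3 219/40 223/40 71/12
After step 3:
  1253/270 29527/7200 27527/7200 8303/2160
  70259/14400 14063/3000 26711/6000 33197/7200
  427/80 6217/1200 799/150 323/60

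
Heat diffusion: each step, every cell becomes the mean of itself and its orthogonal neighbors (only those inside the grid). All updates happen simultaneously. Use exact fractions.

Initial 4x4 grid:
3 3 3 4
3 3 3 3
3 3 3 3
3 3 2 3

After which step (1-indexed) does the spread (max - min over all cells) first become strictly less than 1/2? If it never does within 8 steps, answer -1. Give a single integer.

Step 1: max=10/3, min=8/3, spread=2/3
Step 2: max=59/18, min=329/120, spread=193/360
Step 3: max=689/216, min=6103/2160, spread=787/2160
  -> spread < 1/2 first at step 3
Step 4: max=101839/32400, min=308597/108000, spread=92599/324000
Step 5: max=3021013/972000, min=9358253/3240000, spread=2135371/9720000
Step 6: max=89869993/29160000, min=17651429/6075000, spread=25715669/145800000
Step 7: max=535882859/174960000, min=8518106849/2916000000, spread=1239822403/8748000000
Step 8: max=79986121489/26244000000, min=128255776411/43740000000, spread=3790819553/32805000000

Answer: 3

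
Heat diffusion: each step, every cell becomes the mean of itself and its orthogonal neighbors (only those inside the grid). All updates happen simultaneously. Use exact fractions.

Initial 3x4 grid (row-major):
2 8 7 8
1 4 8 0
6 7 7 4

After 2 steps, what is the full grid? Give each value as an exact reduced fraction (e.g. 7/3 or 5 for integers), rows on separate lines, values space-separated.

After step 1:
  11/3 21/4 31/4 5
  13/4 28/5 26/5 5
  14/3 6 13/2 11/3
After step 2:
  73/18 167/30 29/5 71/12
  1031/240 253/50 601/100 283/60
  167/36 683/120 641/120 91/18

Answer: 73/18 167/30 29/5 71/12
1031/240 253/50 601/100 283/60
167/36 683/120 641/120 91/18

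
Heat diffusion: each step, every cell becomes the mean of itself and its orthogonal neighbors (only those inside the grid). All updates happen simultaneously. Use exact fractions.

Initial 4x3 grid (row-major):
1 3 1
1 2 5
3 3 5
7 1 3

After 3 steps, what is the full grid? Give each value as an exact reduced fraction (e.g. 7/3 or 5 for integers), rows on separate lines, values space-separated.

After step 1:
  5/3 7/4 3
  7/4 14/5 13/4
  7/2 14/5 4
  11/3 7/2 3
After step 2:
  31/18 553/240 8/3
  583/240 247/100 261/80
  703/240 83/25 261/80
  32/9 389/120 7/2
After step 3:
  581/270 32987/14400 247/90
  17191/7200 16543/6000 6997/2400
  22021/7200 4567/1500 2669/800
  7003/2160 24511/7200 2401/720

Answer: 581/270 32987/14400 247/90
17191/7200 16543/6000 6997/2400
22021/7200 4567/1500 2669/800
7003/2160 24511/7200 2401/720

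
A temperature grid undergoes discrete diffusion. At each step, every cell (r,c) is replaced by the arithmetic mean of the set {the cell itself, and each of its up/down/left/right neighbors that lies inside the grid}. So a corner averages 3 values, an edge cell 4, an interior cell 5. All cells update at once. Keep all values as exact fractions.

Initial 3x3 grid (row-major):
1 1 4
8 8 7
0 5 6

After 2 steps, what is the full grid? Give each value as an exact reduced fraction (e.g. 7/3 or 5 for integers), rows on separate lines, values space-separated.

Answer: 133/36 499/120 55/12
1063/240 491/100 441/80
40/9 1253/240 17/3

Derivation:
After step 1:
  10/3 7/2 4
  17/4 29/5 25/4
  13/3 19/4 6
After step 2:
  133/36 499/120 55/12
  1063/240 491/100 441/80
  40/9 1253/240 17/3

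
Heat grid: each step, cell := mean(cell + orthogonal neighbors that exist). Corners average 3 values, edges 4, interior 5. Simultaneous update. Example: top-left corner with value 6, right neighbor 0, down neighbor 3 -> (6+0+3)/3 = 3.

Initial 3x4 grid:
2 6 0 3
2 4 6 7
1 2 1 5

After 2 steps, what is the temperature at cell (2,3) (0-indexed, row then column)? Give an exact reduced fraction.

Step 1: cell (2,3) = 13/3
Step 2: cell (2,3) = 157/36
Full grid after step 2:
  103/36 169/48 821/240 37/9
  45/16 297/100 201/50 991/240
  71/36 67/24 403/120 157/36

Answer: 157/36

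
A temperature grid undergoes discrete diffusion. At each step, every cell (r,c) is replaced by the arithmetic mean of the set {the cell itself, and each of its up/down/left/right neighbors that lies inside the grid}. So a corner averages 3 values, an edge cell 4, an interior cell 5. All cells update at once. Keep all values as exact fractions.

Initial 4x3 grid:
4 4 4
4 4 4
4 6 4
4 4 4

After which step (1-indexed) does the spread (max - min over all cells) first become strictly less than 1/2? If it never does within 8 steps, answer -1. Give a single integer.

Answer: 2

Derivation:
Step 1: max=9/2, min=4, spread=1/2
Step 2: max=223/50, min=4, spread=23/50
  -> spread < 1/2 first at step 2
Step 3: max=10411/2400, min=813/200, spread=131/480
Step 4: max=92951/21600, min=14791/3600, spread=841/4320
Step 5: max=37102051/8640000, min=2973373/720000, spread=56863/345600
Step 6: max=332574341/77760000, min=26909543/6480000, spread=386393/3110400
Step 7: max=132809723131/31104000000, min=10788358813/2592000000, spread=26795339/248832000
Step 8: max=7948775714129/1866240000000, min=649166149667/155520000000, spread=254051069/2985984000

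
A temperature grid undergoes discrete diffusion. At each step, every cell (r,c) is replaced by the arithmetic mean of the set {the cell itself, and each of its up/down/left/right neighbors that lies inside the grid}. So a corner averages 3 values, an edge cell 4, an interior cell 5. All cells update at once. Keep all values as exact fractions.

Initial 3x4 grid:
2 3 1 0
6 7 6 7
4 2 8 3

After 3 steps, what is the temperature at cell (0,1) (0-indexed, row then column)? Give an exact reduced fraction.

Answer: 28381/7200

Derivation:
Step 1: cell (0,1) = 13/4
Step 2: cell (0,1) = 853/240
Step 3: cell (0,1) = 28381/7200
Full grid after step 3:
  4229/1080 28381/7200 26161/7200 8083/2160
  63467/14400 13019/3000 27313/6000 15263/3600
  3281/720 1469/300 5831/1200 899/180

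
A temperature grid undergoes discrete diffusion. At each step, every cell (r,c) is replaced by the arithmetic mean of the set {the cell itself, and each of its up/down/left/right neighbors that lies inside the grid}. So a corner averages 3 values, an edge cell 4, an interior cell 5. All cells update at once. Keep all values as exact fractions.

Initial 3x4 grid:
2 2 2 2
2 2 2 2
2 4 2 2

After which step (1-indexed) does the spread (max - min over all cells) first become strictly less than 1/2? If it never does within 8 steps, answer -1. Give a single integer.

Answer: 3

Derivation:
Step 1: max=8/3, min=2, spread=2/3
Step 2: max=151/60, min=2, spread=31/60
Step 3: max=1291/540, min=2, spread=211/540
  -> spread < 1/2 first at step 3
Step 4: max=124897/54000, min=1847/900, spread=14077/54000
Step 5: max=1112407/486000, min=111683/54000, spread=5363/24300
Step 6: max=32900809/14580000, min=62869/30000, spread=93859/583200
Step 7: max=1959874481/874800000, min=102536467/48600000, spread=4568723/34992000
Step 8: max=116756435629/52488000000, min=3097618889/1458000000, spread=8387449/83980800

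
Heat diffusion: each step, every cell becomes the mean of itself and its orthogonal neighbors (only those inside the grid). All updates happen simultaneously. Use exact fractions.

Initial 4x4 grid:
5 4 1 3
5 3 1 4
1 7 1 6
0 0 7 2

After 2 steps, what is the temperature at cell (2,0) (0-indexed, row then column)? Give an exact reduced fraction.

Answer: 569/240

Derivation:
Step 1: cell (2,0) = 13/4
Step 2: cell (2,0) = 569/240
Full grid after step 2:
  137/36 85/24 61/24 101/36
  185/48 303/100 323/100 137/48
  569/240 351/100 291/100 323/80
  85/36 131/60 77/20 43/12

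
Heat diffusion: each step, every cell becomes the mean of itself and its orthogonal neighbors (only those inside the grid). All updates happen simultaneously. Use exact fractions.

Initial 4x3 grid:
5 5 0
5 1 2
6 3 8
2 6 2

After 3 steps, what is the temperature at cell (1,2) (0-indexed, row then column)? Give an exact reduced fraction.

Answer: 2399/720

Derivation:
Step 1: cell (1,2) = 11/4
Step 2: cell (1,2) = 361/120
Step 3: cell (1,2) = 2399/720
Full grid after step 3:
  343/90 9707/2880 6437/2160
  1931/480 427/120 2399/720
  5873/1440 409/100 1357/360
  4649/1080 787/192 9203/2160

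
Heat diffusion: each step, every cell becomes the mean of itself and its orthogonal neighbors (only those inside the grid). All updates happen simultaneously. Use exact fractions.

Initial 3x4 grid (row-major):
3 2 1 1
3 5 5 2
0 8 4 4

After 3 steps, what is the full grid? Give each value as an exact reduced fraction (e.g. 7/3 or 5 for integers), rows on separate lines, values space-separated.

After step 1:
  8/3 11/4 9/4 4/3
  11/4 23/5 17/5 3
  11/3 17/4 21/4 10/3
After step 2:
  49/18 46/15 73/30 79/36
  821/240 71/20 37/10 83/30
  32/9 533/120 487/120 139/36
After step 3:
  6631/2160 2119/720 2051/720 1331/540
  9539/2880 4363/1200 1981/600 1127/360
  8221/2160 2809/720 2891/720 3847/1080

Answer: 6631/2160 2119/720 2051/720 1331/540
9539/2880 4363/1200 1981/600 1127/360
8221/2160 2809/720 2891/720 3847/1080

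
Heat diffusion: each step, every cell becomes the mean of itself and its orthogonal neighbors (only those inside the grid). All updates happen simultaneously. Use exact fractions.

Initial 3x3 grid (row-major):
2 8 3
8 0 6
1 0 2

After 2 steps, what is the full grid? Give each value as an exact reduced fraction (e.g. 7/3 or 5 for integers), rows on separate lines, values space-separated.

Answer: 4 1159/240 35/9
323/80 139/50 929/240
13/6 649/240 37/18

Derivation:
After step 1:
  6 13/4 17/3
  11/4 22/5 11/4
  3 3/4 8/3
After step 2:
  4 1159/240 35/9
  323/80 139/50 929/240
  13/6 649/240 37/18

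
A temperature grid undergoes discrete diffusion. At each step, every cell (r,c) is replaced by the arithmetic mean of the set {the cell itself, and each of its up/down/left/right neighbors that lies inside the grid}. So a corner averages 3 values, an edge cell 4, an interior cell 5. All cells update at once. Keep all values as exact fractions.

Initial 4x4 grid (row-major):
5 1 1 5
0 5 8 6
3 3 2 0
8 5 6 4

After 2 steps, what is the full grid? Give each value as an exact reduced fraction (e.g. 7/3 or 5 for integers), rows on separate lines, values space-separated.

After step 1:
  2 3 15/4 4
  13/4 17/5 22/5 19/4
  7/2 18/5 19/5 3
  16/3 11/2 17/4 10/3
After step 2:
  11/4 243/80 303/80 25/6
  243/80 353/100 201/50 323/80
  941/240 99/25 381/100 893/240
  43/9 1121/240 1013/240 127/36

Answer: 11/4 243/80 303/80 25/6
243/80 353/100 201/50 323/80
941/240 99/25 381/100 893/240
43/9 1121/240 1013/240 127/36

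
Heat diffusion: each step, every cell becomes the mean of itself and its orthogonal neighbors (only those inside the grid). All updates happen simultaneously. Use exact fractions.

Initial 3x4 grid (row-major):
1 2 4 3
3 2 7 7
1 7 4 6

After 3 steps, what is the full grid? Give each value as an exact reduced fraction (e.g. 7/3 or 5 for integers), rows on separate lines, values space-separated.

After step 1:
  2 9/4 4 14/3
  7/4 21/5 24/5 23/4
  11/3 7/2 6 17/3
After step 2:
  2 249/80 943/240 173/36
  697/240 33/10 99/20 1253/240
  107/36 521/120 599/120 209/36
After step 3:
  481/180 1481/480 6047/1440 628/135
  8047/2880 2233/600 2687/600 14963/2880
  7357/2160 2809/720 226/45 11533/2160

Answer: 481/180 1481/480 6047/1440 628/135
8047/2880 2233/600 2687/600 14963/2880
7357/2160 2809/720 226/45 11533/2160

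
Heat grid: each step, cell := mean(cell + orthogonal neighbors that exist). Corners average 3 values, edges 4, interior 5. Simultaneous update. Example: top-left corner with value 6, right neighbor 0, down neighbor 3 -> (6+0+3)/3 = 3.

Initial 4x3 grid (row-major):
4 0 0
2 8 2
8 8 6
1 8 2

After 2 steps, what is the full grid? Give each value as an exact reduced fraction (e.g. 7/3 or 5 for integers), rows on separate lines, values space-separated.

After step 1:
  2 3 2/3
  11/2 4 4
  19/4 38/5 9/2
  17/3 19/4 16/3
After step 2:
  7/2 29/12 23/9
  65/16 241/50 79/24
  1411/240 128/25 643/120
  91/18 467/80 175/36

Answer: 7/2 29/12 23/9
65/16 241/50 79/24
1411/240 128/25 643/120
91/18 467/80 175/36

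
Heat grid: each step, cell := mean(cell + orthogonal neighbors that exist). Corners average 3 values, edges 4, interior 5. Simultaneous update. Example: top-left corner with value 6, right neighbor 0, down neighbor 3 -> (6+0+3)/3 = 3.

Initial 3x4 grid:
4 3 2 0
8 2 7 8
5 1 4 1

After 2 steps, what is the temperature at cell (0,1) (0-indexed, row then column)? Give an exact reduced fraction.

Answer: 299/80

Derivation:
Step 1: cell (0,1) = 11/4
Step 2: cell (0,1) = 299/80
Full grid after step 2:
  25/6 299/80 821/240 31/9
  1117/240 193/50 381/100 61/15
  149/36 907/240 911/240 139/36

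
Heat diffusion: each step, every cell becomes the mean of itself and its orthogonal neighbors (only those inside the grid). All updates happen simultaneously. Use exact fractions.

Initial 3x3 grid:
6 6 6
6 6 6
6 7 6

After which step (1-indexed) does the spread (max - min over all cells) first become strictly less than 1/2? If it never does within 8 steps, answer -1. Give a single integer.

Step 1: max=19/3, min=6, spread=1/3
  -> spread < 1/2 first at step 1
Step 2: max=1507/240, min=6, spread=67/240
Step 3: max=13397/2160, min=1207/200, spread=1807/10800
Step 4: max=5341963/864000, min=32761/5400, spread=33401/288000
Step 5: max=47885933/7776000, min=3283391/540000, spread=3025513/38880000
Step 6: max=19127326867/3110400000, min=175555949/28800000, spread=53531/995328
Step 7: max=1145776925849/186624000000, min=47447116051/7776000000, spread=450953/11943936
Step 8: max=68693543560603/11197440000000, min=5699728610519/933120000000, spread=3799043/143327232

Answer: 1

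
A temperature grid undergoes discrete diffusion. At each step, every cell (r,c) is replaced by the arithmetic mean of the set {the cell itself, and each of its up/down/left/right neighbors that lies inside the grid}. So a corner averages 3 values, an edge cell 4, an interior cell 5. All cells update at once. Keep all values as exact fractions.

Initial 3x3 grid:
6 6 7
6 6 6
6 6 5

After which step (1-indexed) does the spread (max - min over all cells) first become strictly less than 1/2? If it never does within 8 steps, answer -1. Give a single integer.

Step 1: max=19/3, min=17/3, spread=2/3
Step 2: max=223/36, min=209/36, spread=7/18
  -> spread < 1/2 first at step 2
Step 3: max=2641/432, min=2543/432, spread=49/216
Step 4: max=41983/6912, min=40961/6912, spread=511/3456
Step 5: max=501973/82944, min=493355/82944, spread=4309/41472
Step 6: max=6008263/995328, min=5935673/995328, spread=36295/497664
Step 7: max=71969389/11943936, min=71357843/11943936, spread=305773/5971968
Step 8: max=862539343/143327232, min=857387441/143327232, spread=2575951/71663616

Answer: 2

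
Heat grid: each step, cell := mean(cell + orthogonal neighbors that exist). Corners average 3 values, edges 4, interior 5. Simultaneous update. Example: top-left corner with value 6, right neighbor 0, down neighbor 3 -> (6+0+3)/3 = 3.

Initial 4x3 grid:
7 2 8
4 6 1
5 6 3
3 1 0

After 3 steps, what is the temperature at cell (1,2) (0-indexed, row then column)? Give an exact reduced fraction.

Answer: 581/144

Derivation:
Step 1: cell (1,2) = 9/2
Step 2: cell (1,2) = 217/60
Step 3: cell (1,2) = 581/144
Full grid after step 3:
  10163/2160 4553/960 9103/2160
  169/36 1663/400 581/144
  47/12 2213/600 445/144
  1247/360 4213/1440 2881/1080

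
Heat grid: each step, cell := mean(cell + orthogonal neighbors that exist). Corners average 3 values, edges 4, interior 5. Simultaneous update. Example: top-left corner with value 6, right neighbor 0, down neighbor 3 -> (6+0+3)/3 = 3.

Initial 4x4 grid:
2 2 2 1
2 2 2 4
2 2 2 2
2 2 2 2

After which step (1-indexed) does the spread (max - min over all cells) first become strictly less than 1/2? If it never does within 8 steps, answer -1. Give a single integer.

Step 1: max=5/2, min=7/4, spread=3/4
Step 2: max=569/240, min=31/16, spread=13/30
  -> spread < 1/2 first at step 2
Step 3: max=1781/800, min=95/48, spread=593/2400
Step 4: max=474167/216000, min=2, spread=42167/216000
Step 5: max=517099/240000, min=434867/216000, spread=305221/2160000
Step 6: max=416969729/194400000, min=272987/135000, spread=23868449/194400000
Step 7: max=1862098927/874800000, min=21929057/10800000, spread=8584531/87480000
Step 8: max=371209888517/174960000000, min=99075541/48600000, spread=14537940917/174960000000

Answer: 2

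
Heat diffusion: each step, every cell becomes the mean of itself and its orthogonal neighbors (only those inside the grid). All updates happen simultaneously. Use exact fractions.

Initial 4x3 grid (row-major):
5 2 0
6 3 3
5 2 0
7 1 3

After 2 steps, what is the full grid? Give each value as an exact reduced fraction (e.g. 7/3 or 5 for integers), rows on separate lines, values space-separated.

Answer: 139/36 117/40 17/9
1037/240 283/100 251/120
977/240 313/100 211/120
151/36 667/240 79/36

Derivation:
After step 1:
  13/3 5/2 5/3
  19/4 16/5 3/2
  5 11/5 2
  13/3 13/4 4/3
After step 2:
  139/36 117/40 17/9
  1037/240 283/100 251/120
  977/240 313/100 211/120
  151/36 667/240 79/36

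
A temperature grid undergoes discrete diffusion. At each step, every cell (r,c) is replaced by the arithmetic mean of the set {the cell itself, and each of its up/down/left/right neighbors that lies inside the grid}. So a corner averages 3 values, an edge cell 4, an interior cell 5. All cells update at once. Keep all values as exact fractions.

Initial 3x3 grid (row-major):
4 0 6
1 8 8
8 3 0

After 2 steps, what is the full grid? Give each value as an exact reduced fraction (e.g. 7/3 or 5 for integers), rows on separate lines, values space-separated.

After step 1:
  5/3 9/2 14/3
  21/4 4 11/2
  4 19/4 11/3
After step 2:
  137/36 89/24 44/9
  179/48 24/5 107/24
  14/3 197/48 167/36

Answer: 137/36 89/24 44/9
179/48 24/5 107/24
14/3 197/48 167/36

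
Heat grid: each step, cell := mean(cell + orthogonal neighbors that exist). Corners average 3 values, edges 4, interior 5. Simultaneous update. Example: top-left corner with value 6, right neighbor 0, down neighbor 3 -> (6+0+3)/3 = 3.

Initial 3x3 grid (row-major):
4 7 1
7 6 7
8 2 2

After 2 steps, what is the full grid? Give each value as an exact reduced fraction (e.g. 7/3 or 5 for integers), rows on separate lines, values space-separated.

Answer: 67/12 213/40 9/2
1423/240 501/100 277/60
197/36 589/120 73/18

Derivation:
After step 1:
  6 9/2 5
  25/4 29/5 4
  17/3 9/2 11/3
After step 2:
  67/12 213/40 9/2
  1423/240 501/100 277/60
  197/36 589/120 73/18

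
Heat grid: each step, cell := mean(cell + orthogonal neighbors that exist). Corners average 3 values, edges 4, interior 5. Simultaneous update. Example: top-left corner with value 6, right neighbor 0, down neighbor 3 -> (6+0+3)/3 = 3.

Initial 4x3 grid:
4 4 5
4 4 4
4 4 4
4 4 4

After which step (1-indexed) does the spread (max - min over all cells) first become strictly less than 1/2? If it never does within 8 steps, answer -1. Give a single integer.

Answer: 1

Derivation:
Step 1: max=13/3, min=4, spread=1/3
  -> spread < 1/2 first at step 1
Step 2: max=77/18, min=4, spread=5/18
Step 3: max=905/216, min=4, spread=41/216
Step 4: max=107897/25920, min=4, spread=4217/25920
Step 5: max=6429949/1555200, min=28879/7200, spread=38417/311040
Step 6: max=384448211/93312000, min=578597/144000, spread=1903471/18662400
Step 7: max=22995869089/5598720000, min=17395759/4320000, spread=18038617/223948800
Step 8: max=1376960982851/335923200000, min=1568126759/388800000, spread=883978523/13436928000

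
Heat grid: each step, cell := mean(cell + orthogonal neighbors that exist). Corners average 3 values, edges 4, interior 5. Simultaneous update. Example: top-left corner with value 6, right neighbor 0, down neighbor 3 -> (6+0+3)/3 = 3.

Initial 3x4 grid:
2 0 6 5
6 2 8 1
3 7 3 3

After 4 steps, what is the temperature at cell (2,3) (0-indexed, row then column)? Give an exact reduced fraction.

Answer: 527107/129600

Derivation:
Step 1: cell (2,3) = 7/3
Step 2: cell (2,3) = 71/18
Step 3: cell (2,3) = 1645/432
Step 4: cell (2,3) = 527107/129600
Full grid after step 4:
  456077/129600 816577/216000 276839/72000 58273/14400
  1113301/288000 153323/40000 1474507/360000 3403763/864000
  517027/129600 451351/108000 433321/108000 527107/129600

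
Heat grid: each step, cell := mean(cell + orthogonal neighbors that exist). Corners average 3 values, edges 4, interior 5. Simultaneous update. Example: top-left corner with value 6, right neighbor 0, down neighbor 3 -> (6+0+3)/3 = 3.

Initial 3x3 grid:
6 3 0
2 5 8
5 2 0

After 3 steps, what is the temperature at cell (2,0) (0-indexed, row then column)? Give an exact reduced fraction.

Answer: 85/24

Derivation:
Step 1: cell (2,0) = 3
Step 2: cell (2,0) = 7/2
Step 3: cell (2,0) = 85/24
Full grid after step 3:
  205/54 5299/1440 1547/432
  5339/1440 4331/1200 3331/960
  85/24 1231/360 1453/432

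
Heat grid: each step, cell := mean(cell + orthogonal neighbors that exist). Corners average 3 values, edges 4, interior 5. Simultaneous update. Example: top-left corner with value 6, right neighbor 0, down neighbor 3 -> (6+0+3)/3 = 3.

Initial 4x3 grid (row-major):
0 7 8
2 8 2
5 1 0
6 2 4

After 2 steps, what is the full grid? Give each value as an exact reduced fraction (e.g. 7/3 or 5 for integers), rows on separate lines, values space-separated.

After step 1:
  3 23/4 17/3
  15/4 4 9/2
  7/2 16/5 7/4
  13/3 13/4 2
After step 2:
  25/6 221/48 191/36
  57/16 106/25 191/48
  887/240 157/50 229/80
  133/36 767/240 7/3

Answer: 25/6 221/48 191/36
57/16 106/25 191/48
887/240 157/50 229/80
133/36 767/240 7/3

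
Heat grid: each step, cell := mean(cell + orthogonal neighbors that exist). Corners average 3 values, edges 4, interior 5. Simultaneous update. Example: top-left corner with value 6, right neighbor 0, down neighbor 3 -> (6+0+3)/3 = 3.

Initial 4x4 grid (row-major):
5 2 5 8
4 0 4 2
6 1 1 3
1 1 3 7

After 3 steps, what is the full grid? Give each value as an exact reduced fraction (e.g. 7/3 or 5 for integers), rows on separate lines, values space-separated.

Answer: 3611/1080 23929/7200 1807/480 2923/720
21709/7200 8741/3000 1273/400 303/80
18949/7200 14911/6000 859/300 12043/3600
5353/2160 8657/3600 10033/3600 1781/540

Derivation:
After step 1:
  11/3 3 19/4 5
  15/4 11/5 12/5 17/4
  3 9/5 12/5 13/4
  8/3 3/2 3 13/3
After step 2:
  125/36 817/240 303/80 14/3
  757/240 263/100 16/5 149/40
  673/240 109/50 257/100 427/120
  43/18 269/120 337/120 127/36
After step 3:
  3611/1080 23929/7200 1807/480 2923/720
  21709/7200 8741/3000 1273/400 303/80
  18949/7200 14911/6000 859/300 12043/3600
  5353/2160 8657/3600 10033/3600 1781/540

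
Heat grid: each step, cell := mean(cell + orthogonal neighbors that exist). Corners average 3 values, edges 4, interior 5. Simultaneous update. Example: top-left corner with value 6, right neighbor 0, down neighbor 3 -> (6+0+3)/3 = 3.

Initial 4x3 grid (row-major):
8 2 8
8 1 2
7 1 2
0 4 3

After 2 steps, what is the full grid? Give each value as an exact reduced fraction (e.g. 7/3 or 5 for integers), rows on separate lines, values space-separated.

Answer: 67/12 351/80 4
47/10 99/25 241/80
25/6 69/25 45/16
29/9 35/12 7/3

Derivation:
After step 1:
  6 19/4 4
  6 14/5 13/4
  4 3 2
  11/3 2 3
After step 2:
  67/12 351/80 4
  47/10 99/25 241/80
  25/6 69/25 45/16
  29/9 35/12 7/3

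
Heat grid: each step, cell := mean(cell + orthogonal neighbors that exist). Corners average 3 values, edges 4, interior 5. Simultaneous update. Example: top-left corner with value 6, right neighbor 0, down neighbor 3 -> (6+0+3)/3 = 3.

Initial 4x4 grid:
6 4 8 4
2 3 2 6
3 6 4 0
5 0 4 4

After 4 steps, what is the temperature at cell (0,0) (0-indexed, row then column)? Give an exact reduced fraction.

Answer: 29563/7200

Derivation:
Step 1: cell (0,0) = 4
Step 2: cell (0,0) = 17/4
Step 3: cell (0,0) = 327/80
Step 4: cell (0,0) = 29563/7200
Full grid after step 4:
  29563/7200 33491/8000 105281/24000 3447/800
  34373/9000 236383/60000 236083/60000 72547/18000
  19117/5400 633013/180000 637681/180000 37481/10800
  219403/64800 144293/43200 140813/43200 42323/12960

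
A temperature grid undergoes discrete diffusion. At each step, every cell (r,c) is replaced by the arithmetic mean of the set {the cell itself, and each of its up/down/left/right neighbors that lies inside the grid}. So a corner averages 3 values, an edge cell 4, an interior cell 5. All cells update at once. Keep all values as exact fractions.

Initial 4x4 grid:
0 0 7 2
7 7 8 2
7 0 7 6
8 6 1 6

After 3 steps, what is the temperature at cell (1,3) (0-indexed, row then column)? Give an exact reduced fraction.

Answer: 6629/1440

Derivation:
Step 1: cell (1,3) = 9/2
Step 2: cell (1,3) = 1177/240
Step 3: cell (1,3) = 6629/1440
Full grid after step 3:
  4207/1080 6001/1440 6089/1440 4841/1080
  6769/1440 13429/3000 2911/600 6629/1440
  4053/800 5193/1000 14209/3000 7069/1440
  1979/360 3953/800 7117/1440 4987/1080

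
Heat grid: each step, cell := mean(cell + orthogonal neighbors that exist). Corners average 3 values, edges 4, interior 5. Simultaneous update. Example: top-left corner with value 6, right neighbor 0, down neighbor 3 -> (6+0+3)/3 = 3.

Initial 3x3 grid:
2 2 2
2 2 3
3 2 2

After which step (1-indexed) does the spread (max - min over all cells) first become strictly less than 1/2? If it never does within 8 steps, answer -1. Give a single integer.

Step 1: max=7/3, min=2, spread=1/3
  -> spread < 1/2 first at step 1
Step 2: max=547/240, min=25/12, spread=47/240
Step 3: max=2461/1080, min=171/80, spread=61/432
Step 4: max=146237/64800, min=93233/43200, spread=511/5184
Step 5: max=8735089/3888000, min=5643851/2592000, spread=4309/62208
Step 6: max=521543633/233280000, min=113378099/51840000, spread=36295/746496
Step 7: max=31202643901/13996800000, min=20483249059/9331200000, spread=305773/8957952
Step 8: max=1867713511397/839808000000, min=1231725929473/559872000000, spread=2575951/107495424

Answer: 1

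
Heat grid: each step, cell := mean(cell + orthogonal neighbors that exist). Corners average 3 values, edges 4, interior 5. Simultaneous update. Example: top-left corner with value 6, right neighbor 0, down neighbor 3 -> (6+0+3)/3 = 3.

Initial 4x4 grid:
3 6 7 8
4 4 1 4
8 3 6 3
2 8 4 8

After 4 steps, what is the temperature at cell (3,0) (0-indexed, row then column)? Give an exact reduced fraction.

Answer: 106091/21600

Derivation:
Step 1: cell (3,0) = 6
Step 2: cell (3,0) = 29/6
Step 3: cell (3,0) = 3761/720
Step 4: cell (3,0) = 106091/21600
Full grid after step 4:
  151759/32400 20071/4320 532459/108000 318689/64800
  49279/10800 85559/18000 840719/180000 1068053/216000
  87931/18000 2249/480 36983/7500 345631/72000
  106091/21600 366269/72000 353141/72000 27383/5400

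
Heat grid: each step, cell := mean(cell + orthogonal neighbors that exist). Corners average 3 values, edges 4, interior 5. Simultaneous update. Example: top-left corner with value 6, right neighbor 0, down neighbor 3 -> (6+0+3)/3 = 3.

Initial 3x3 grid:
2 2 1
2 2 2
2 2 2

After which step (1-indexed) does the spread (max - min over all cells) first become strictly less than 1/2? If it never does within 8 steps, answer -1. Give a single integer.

Answer: 1

Derivation:
Step 1: max=2, min=5/3, spread=1/3
  -> spread < 1/2 first at step 1
Step 2: max=2, min=31/18, spread=5/18
Step 3: max=2, min=391/216, spread=41/216
Step 4: max=709/360, min=23789/12960, spread=347/2592
Step 5: max=7043/3600, min=1448263/777600, spread=2921/31104
Step 6: max=838517/432000, min=87483461/46656000, spread=24611/373248
Step 7: max=18783259/9720000, min=5279997967/2799360000, spread=207329/4478976
Step 8: max=997998401/518400000, min=317893247549/167961600000, spread=1746635/53747712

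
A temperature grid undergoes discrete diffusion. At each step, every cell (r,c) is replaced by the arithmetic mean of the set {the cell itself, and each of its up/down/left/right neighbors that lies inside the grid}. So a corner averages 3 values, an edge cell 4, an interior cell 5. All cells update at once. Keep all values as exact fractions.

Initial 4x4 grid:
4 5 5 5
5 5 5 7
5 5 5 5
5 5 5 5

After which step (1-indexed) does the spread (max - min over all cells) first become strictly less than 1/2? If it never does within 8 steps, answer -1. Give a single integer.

Answer: 4

Derivation:
Step 1: max=17/3, min=14/3, spread=1
Step 2: max=331/60, min=85/18, spread=143/180
Step 3: max=11599/2160, min=1039/216, spread=403/720
Step 4: max=286123/54000, min=157937/32400, spread=17171/40500
  -> spread < 1/2 first at step 4
Step 5: max=10209367/1944000, min=4777739/972000, spread=217963/648000
Step 6: max=506772527/97200000, min=144377309/29160000, spread=76544491/291600000
Step 7: max=9078264679/1749600000, min=870435973/174960000, spread=124634983/583200000
Step 8: max=452090065421/87480000000, min=873609099913/174960000000, spread=10190343643/58320000000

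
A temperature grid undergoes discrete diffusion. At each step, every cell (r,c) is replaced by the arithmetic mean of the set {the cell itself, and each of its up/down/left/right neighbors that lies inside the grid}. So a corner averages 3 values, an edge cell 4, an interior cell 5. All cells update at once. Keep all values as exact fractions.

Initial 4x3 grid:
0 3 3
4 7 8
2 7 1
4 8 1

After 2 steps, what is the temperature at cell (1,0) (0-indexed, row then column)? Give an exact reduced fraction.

Answer: 469/120

Derivation:
Step 1: cell (1,0) = 13/4
Step 2: cell (1,0) = 469/120
Full grid after step 2:
  53/18 321/80 38/9
  469/120 441/100 73/15
  103/24 243/50 13/3
  167/36 9/2 151/36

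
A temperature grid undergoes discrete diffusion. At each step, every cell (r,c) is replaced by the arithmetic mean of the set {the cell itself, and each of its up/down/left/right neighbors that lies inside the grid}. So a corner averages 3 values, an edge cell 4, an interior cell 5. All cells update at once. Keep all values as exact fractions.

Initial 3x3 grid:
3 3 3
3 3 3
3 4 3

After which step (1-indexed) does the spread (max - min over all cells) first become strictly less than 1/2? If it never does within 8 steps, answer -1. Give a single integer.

Step 1: max=10/3, min=3, spread=1/3
  -> spread < 1/2 first at step 1
Step 2: max=787/240, min=3, spread=67/240
Step 3: max=6917/2160, min=607/200, spread=1807/10800
Step 4: max=2749963/864000, min=16561/5400, spread=33401/288000
Step 5: max=24557933/7776000, min=1663391/540000, spread=3025513/38880000
Step 6: max=9796126867/3110400000, min=89155949/28800000, spread=53531/995328
Step 7: max=585904925849/186624000000, min=24119116051/7776000000, spread=450953/11943936
Step 8: max=35101223560603/11197440000000, min=2900368610519/933120000000, spread=3799043/143327232

Answer: 1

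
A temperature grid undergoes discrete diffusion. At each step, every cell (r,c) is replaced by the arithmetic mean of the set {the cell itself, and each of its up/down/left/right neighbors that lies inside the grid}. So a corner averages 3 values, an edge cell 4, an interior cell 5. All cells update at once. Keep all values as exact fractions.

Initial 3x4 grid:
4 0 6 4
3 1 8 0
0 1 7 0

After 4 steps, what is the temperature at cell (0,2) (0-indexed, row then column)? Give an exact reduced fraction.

Answer: 144793/43200

Derivation:
Step 1: cell (0,2) = 9/2
Step 2: cell (0,2) = 899/240
Step 3: cell (0,2) = 5077/1440
Step 4: cell (0,2) = 144793/43200
Full grid after step 4:
  33487/12960 127837/43200 144793/43200 45313/12960
  26333/10800 10121/3600 11723/3600 2282/675
  30427/12960 116137/43200 133093/43200 42253/12960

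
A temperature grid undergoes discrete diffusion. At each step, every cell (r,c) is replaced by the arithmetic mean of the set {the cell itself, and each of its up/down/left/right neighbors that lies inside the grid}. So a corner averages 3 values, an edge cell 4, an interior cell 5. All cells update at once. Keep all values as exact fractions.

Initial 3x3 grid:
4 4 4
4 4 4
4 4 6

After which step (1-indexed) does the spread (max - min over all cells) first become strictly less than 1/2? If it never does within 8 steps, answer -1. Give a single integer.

Answer: 3

Derivation:
Step 1: max=14/3, min=4, spread=2/3
Step 2: max=41/9, min=4, spread=5/9
Step 3: max=473/108, min=4, spread=41/108
  -> spread < 1/2 first at step 3
Step 4: max=28051/6480, min=731/180, spread=347/1296
Step 5: max=1662137/388800, min=7357/1800, spread=2921/15552
Step 6: max=99140539/23328000, min=889483/216000, spread=24611/186624
Step 7: max=5917442033/1399680000, min=20096741/4860000, spread=207329/2239488
Step 8: max=353953152451/83980800000, min=1075601599/259200000, spread=1746635/26873856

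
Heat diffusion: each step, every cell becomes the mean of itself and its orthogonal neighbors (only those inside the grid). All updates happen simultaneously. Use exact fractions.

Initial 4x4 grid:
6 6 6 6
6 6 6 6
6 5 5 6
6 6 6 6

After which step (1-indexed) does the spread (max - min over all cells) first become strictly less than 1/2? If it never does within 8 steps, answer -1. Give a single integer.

Step 1: max=6, min=28/5, spread=2/5
  -> spread < 1/2 first at step 1
Step 2: max=6, min=57/10, spread=3/10
Step 3: max=1427/240, min=11541/2000, spread=263/1500
Step 4: max=42653/7200, min=208147/36000, spread=853/6000
Step 5: max=1275311/216000, min=6252643/1080000, spread=1721/15000
Step 6: max=31817693/5400000, min=187843291/32400000, spread=3062867/32400000
Step 7: max=119153329/20250000, min=1128401387/194400000, spread=77352857/972000000
Step 8: max=28564430339/4860000000, min=169437668887/29160000000, spread=1948913147/29160000000

Answer: 1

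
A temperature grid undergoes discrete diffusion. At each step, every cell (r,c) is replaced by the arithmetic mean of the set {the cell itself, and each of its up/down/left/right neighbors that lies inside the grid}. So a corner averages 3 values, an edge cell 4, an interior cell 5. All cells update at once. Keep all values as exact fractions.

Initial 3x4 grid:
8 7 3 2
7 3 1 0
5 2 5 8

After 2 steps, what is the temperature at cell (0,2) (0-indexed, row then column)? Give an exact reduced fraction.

Step 1: cell (0,2) = 13/4
Step 2: cell (0,2) = 377/120
Full grid after step 2:
  55/9 119/24 377/120 23/9
  87/16 423/100 82/25 223/80
  85/18 197/48 869/240 133/36

Answer: 377/120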